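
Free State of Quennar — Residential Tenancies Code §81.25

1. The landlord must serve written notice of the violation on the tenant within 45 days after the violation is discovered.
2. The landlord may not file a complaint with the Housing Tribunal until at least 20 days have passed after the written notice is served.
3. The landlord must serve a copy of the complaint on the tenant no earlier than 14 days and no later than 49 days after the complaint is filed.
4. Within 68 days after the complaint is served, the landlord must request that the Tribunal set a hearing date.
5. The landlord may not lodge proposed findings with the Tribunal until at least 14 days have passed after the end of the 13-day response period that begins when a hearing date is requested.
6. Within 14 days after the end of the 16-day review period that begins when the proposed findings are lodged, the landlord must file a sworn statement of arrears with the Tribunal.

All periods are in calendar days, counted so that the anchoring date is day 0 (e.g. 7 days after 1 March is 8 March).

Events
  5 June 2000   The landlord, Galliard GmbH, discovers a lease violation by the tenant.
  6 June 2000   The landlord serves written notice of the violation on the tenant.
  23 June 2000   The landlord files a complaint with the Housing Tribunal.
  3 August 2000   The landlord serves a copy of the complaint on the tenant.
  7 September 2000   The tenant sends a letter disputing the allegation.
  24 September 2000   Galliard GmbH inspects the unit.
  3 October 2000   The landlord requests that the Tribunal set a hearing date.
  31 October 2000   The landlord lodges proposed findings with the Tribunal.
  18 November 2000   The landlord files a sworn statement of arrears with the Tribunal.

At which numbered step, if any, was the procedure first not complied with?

(1) due by 5 June 2000 + 45 days = 20 July 2000; 6 June 2000 is within that limit.
(2) permitted from 6 June 2000 + 20 days = 26 June 2000 onward; 23 June 2000 is 3 days before the earliest permitted date.

Step 2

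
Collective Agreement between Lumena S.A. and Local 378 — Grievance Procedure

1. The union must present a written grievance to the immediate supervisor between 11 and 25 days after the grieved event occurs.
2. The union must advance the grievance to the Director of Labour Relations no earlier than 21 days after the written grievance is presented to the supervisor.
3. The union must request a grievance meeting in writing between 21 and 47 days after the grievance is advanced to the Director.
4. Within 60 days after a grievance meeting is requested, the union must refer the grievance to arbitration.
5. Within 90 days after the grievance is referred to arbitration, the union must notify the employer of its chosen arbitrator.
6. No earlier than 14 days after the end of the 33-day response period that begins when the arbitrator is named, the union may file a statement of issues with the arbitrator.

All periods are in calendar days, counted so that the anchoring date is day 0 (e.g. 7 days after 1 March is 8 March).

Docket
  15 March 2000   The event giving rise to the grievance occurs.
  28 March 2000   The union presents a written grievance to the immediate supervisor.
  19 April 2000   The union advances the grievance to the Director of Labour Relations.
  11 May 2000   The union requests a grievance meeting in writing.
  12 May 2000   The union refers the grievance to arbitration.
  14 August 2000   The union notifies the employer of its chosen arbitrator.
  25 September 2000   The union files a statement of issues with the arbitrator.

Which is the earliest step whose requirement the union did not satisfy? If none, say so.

Step 5

Step 1 — 11 and 25 days from 15 March 2000 (when the grieved event occurs) are 26 March 2000 and 9 April 2000 respectively; done 28 March 2000 — within the window.
Step 2 — must wait 21 days from 28 March 2000 (when the written grievance is presented to the supervisor), so not before 18 April 2000; done 19 April 2000 — permitted.
Step 3 — 21 and 47 days from 19 April 2000 (when the grievance is advanced to the Director) are 10 May 2000 and 5 June 2000 respectively; 11 May 2000 falls inside that range.
Step 4 — counting 60 days from 11 May 2000 (when a grievance meeting is requested) gives a deadline of 10 July 2000; done 12 May 2000 — timely.
Step 5 — counting 90 days from 12 May 2000 (when the grievance is referred to arbitration) gives a deadline of 10 August 2000; not done until 14 August 2000, 4 days after the deadline.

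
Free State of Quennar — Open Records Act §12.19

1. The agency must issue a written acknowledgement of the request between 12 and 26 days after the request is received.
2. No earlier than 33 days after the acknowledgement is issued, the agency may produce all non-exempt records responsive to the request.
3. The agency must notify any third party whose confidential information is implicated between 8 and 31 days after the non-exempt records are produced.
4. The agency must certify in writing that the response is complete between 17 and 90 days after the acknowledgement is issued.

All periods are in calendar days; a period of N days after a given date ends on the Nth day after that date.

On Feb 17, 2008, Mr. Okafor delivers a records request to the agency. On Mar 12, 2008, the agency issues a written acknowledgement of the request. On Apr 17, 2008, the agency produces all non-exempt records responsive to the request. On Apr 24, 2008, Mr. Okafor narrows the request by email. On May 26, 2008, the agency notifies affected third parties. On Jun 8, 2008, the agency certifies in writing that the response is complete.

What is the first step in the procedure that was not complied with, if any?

Step 1 — 12 and 26 days from Feb 17, 2008 (when the request is received) are Feb 29, 2008 and Mar 14, 2008 respectively; done Mar 12, 2008 — within the window.
Step 2 — must wait 33 days from Mar 12, 2008 (when the acknowledgement is issued), so not before Apr 14, 2008; done Apr 17, 2008 — permitted.
Step 3 — 8 and 31 days from Apr 17, 2008 (when the non-exempt records are produced) are Apr 25, 2008 and May 18, 2008 respectively; May 26, 2008 is 8 days past the end of the window.
That is the first point of non-compliance.

Step 3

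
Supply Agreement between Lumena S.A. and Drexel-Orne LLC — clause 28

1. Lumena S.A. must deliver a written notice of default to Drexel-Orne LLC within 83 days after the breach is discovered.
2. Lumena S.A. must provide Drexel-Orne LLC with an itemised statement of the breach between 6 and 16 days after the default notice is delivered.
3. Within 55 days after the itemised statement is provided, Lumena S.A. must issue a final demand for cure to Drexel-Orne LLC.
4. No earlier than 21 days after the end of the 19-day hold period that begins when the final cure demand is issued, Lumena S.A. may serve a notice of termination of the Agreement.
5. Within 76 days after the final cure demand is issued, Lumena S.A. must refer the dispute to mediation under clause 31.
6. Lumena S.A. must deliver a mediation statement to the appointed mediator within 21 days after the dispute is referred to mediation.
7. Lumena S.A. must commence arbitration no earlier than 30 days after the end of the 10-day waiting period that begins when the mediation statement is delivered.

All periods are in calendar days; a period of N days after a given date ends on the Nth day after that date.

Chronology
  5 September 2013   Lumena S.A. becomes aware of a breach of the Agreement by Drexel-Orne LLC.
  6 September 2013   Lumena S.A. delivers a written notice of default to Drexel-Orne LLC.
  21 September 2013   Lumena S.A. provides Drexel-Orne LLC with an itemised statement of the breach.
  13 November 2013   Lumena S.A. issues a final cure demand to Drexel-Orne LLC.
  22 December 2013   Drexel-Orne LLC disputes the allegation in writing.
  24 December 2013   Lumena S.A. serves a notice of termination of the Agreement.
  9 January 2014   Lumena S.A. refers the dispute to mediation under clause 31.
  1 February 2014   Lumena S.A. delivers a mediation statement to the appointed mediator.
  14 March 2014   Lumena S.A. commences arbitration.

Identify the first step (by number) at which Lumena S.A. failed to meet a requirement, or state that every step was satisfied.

Step 1 — counting 83 days from 5 September 2013 (when the breach is discovered) gives a deadline of 27 November 2013; completed 6 September 2013, before the deadline.
Step 2 — 6 and 16 days from 6 September 2013 (when the default notice is delivered) are 12 September 2013 and 22 September 2013 respectively; done 21 September 2013, which is between those dates.
Step 3 — counting 55 days from 21 September 2013 (when the itemised statement is provided) gives a deadline of 15 November 2013; done 13 November 2013 — timely.
Step 4 — must wait 21 days from 2 December 2013 (end of the 19-day hold period, which began when the final cure demand is issued on 13 November 2013), so not before 23 December 2013; done 24 December 2013 — permitted.
Step 5 — counting 76 days from 13 November 2013 (when the final cure demand is issued) gives a deadline of 28 January 2014; done 9 January 2014 — timely.
Step 6 — counting 21 days from 9 January 2014 (when the dispute is referred to mediation) gives a deadline of 30 January 2014; not done until 1 February 2014, 2 days after the deadline.

Step 6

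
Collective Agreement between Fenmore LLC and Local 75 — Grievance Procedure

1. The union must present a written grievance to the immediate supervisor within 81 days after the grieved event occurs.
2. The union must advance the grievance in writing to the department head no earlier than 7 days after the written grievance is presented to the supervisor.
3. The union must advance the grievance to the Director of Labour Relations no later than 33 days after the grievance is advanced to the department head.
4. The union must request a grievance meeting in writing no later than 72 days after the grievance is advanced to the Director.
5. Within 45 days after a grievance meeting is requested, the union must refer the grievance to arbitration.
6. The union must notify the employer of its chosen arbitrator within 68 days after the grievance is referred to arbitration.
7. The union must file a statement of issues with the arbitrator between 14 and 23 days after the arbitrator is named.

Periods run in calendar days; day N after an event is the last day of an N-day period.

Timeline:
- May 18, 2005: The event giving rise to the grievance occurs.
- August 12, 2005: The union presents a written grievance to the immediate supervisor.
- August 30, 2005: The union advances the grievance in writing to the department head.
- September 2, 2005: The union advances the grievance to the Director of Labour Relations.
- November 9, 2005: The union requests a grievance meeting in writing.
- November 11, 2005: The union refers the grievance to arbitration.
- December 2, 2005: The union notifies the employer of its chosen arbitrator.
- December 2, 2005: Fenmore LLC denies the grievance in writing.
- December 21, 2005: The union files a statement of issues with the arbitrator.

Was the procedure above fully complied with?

No

Step 1 — counting 81 days from May 18, 2005 (when the grieved event occurs) gives a deadline of August 7, 2005; August 12, 2005 misses that deadline by 5 days.
That is the first point of non-compliance.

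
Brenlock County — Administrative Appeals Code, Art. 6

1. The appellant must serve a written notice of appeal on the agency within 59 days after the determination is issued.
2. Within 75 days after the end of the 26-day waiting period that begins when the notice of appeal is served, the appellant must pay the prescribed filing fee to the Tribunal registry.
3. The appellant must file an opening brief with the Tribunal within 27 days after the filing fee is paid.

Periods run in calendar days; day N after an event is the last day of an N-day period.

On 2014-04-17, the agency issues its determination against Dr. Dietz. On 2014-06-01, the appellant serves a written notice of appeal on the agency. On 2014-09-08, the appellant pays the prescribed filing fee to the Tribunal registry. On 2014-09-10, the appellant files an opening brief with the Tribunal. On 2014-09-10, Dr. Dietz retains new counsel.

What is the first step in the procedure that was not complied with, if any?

None — every step was satisfied

Step 1 — counting 59 days from 2014-04-17 (when the determination is issued) gives a deadline of 2014-06-15; done 2014-06-01 — timely.
Step 2 — counting 75 days from 2014-06-27 (end of the 26-day waiting period, which began when the notice of appeal is served on 2014-06-01) gives a deadline of 2014-09-10; done 2014-09-08 — timely.
Step 3 — counting 27 days from 2014-09-08 (when the filing fee is paid) gives a deadline of 2014-10-05; done 2014-09-10 — timely.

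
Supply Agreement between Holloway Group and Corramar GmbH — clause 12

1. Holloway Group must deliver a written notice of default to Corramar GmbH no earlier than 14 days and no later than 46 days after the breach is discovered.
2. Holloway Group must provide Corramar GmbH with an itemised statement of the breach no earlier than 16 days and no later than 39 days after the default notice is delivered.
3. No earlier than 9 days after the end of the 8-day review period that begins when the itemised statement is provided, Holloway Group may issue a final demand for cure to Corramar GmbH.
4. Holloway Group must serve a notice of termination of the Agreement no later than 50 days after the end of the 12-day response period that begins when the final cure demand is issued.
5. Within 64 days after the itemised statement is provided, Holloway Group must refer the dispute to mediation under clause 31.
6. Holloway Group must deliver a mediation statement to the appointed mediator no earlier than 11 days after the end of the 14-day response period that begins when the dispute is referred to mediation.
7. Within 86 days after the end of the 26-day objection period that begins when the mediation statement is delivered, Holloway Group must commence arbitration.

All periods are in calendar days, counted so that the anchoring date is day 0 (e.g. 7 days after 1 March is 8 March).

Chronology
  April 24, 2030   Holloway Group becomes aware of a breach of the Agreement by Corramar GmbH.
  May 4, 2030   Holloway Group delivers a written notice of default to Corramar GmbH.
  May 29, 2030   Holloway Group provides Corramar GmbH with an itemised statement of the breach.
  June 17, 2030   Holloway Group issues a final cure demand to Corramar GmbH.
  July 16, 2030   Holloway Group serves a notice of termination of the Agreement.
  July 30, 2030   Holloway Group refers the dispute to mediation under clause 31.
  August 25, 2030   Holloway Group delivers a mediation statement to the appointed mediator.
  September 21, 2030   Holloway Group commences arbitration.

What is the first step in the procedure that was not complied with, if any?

Step 1: the window is 14–46 days after April 24, 2030 (when the breach is discovered), so May 8, 2030 through June 9, 2030; done May 4, 2030 — 4 days before the window opened.
Later steps need not be reached.

Step 1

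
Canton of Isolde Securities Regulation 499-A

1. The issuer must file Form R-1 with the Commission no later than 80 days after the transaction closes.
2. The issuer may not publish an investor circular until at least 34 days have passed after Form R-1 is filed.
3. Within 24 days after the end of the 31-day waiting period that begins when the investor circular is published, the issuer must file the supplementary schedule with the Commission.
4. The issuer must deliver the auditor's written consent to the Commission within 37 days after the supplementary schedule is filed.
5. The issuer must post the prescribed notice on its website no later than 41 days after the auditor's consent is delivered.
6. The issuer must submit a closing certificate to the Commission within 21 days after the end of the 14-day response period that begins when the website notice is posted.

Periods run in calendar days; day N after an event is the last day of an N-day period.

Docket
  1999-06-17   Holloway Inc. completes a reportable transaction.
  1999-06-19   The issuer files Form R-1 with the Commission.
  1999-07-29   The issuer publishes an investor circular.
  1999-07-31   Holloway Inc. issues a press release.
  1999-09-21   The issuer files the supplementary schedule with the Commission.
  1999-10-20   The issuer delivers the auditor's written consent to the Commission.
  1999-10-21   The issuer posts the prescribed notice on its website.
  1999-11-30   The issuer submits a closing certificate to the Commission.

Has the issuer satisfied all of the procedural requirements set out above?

Step 1 — counting 80 days from 1999-06-17 (when the transaction closes) gives a deadline of 1999-09-05; completed 1999-06-19, before the deadline.
Step 2 — must wait 34 days from 1999-06-19 (when Form R-1 is filed), so not before 1999-07-23; 1999-07-29 is on or after that date.
Step 3 — counting 24 days from 1999-08-29 (end of the 31-day waiting period, which began when the investor circular is published on 1999-07-29) gives a deadline of 1999-09-22; done 1999-09-21 — timely.
Step 4 — counting 37 days from 1999-09-21 (when the supplementary schedule is filed) gives a deadline of 1999-10-28; done 1999-10-20 — timely.
Step 5 — counting 41 days from 1999-10-20 (when the auditor's consent is delivered) gives a deadline of 1999-11-30; completed 1999-10-21, before the deadline.
Step 6 — counting 21 days from 1999-11-04 (end of the 14-day response period, which began when the website notice is posted on 1999-10-21) gives a deadline of 1999-11-25; 1999-11-30 misses that deadline by 5 days.
Later steps need not be reached.

No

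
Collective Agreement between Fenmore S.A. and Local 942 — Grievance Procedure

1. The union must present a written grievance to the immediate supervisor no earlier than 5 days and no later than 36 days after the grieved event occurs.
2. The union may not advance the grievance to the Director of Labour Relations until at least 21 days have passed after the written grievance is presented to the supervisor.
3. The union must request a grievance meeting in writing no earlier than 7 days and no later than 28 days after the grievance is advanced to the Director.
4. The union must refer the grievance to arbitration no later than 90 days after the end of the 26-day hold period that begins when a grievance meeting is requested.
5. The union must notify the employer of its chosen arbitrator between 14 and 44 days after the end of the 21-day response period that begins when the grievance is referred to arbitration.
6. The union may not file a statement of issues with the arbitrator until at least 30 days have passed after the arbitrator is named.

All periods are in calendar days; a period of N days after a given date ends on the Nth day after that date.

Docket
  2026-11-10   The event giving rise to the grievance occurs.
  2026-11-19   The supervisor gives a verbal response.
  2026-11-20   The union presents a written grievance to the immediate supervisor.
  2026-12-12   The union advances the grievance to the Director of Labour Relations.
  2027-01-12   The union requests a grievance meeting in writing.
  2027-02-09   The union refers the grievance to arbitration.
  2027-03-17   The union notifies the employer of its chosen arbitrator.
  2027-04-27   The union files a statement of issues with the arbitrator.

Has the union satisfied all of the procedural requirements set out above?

Step 1 — 5 and 36 days from 2026-11-10 (when the grieved event occurs) are 2026-11-15 and 2026-12-16 respectively; done 2026-11-20 — within the window.
Step 2 — must wait 21 days from 2026-11-20 (when the written grievance is presented to the supervisor), so not before 2026-12-11; 2026-12-12 is on or after that date.
Step 3 — 7 and 28 days from 2026-12-12 (when the grievance is advanced to the Director) are 2026-12-19 and 2027-01-09 respectively; 2027-01-12 is 3 days past the end of the window.
No need to go further; step 3 was not satisfied.

No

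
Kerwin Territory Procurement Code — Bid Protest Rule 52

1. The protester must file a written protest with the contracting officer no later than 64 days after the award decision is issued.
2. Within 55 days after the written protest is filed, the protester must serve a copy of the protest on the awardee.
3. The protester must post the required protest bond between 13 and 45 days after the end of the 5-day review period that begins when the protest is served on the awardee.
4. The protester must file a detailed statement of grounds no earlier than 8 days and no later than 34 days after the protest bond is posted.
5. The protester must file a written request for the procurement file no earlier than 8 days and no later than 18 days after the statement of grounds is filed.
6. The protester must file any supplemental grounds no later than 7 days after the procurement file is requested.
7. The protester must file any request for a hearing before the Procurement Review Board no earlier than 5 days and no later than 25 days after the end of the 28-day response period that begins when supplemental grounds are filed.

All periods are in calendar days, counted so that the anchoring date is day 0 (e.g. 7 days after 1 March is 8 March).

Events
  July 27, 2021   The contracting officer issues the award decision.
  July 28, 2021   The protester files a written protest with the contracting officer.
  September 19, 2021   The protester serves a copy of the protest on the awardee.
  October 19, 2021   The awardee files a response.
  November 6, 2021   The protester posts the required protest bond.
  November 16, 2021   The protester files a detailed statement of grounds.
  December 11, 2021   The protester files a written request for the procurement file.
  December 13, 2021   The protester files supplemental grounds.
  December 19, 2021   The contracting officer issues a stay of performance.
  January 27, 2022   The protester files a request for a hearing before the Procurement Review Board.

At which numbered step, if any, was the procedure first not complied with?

Step 5

(1) due by July 27, 2021 + 64 days = September 29, 2021; done July 28, 2021 — timely.
(2) due by July 28, 2021 + 55 days = September 21, 2021; done September 19, 2021 — timely.
(3) the permitted window runs from September 24, 2021 + 13 = October 7, 2021 to September 24, 2021 + 45 = November 8, 2021; done November 6, 2021, which is between those dates.
(4) the permitted window runs from November 6, 2021 + 8 = November 14, 2021 to November 6, 2021 + 34 = December 10, 2021; done November 16, 2021 — within the window.
(5) the permitted window runs from November 16, 2021 + 8 = November 24, 2021 to November 16, 2021 + 18 = December 4, 2021; done December 11, 2021 — 7 days after the window closed.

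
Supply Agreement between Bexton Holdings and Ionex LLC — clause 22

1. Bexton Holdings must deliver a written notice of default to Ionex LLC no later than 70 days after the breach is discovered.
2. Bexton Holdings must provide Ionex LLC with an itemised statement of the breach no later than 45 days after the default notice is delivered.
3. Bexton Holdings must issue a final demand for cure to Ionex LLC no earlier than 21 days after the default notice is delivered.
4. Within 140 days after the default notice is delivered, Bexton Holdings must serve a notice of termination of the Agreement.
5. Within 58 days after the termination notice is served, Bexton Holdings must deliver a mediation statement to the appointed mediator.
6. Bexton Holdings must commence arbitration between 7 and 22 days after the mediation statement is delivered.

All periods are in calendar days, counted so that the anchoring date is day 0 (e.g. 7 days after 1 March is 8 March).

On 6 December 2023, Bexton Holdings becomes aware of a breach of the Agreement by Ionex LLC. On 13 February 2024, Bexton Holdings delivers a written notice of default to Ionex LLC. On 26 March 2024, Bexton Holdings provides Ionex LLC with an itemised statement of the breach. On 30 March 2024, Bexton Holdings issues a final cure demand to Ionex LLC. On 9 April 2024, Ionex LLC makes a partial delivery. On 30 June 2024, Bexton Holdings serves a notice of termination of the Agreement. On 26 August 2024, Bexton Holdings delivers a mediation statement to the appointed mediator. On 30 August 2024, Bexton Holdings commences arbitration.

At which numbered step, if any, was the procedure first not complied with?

Step 6

Step 1: 70 days after 6 December 2023 (when the breach is discovered) is 14 February 2024; completed 13 February 2024, before the deadline.
Step 2: 45 days after 13 February 2024 (when the default notice is delivered) is 29 March 2024; done 26 March 2024 — timely.
Step 3: the earliest permitted date is 21 days after 13 February 2024 (when the default notice is delivered), i.e. 5 March 2024; 30 March 2024 is on or after that date.
Step 4: 140 days after 13 February 2024 (when the default notice is delivered) is 2 July 2024; completed 30 June 2024, before the deadline.
Step 5: 58 days after 30 June 2024 (when the termination notice is served) is 27 August 2024; done 26 August 2024 — timely.
Step 6: the window is 7–22 days after 26 August 2024 (when the mediation statement is delivered), so 2 September 2024 through 17 September 2024; 30 August 2024 is 3 days too early.
Later steps need not be reached.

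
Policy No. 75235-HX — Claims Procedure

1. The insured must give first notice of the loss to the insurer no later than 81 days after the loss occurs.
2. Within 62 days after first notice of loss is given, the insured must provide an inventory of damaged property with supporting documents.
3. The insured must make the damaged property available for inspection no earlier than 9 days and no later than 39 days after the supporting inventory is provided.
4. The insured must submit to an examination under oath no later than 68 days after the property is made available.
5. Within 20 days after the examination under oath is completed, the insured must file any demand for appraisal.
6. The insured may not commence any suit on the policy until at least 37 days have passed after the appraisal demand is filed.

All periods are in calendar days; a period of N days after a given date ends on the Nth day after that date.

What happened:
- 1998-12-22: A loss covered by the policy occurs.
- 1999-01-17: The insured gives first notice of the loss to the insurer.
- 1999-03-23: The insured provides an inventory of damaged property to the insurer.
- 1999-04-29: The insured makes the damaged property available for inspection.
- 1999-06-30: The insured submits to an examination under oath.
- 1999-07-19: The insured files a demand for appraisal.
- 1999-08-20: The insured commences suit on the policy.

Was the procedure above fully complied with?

Step 1 — counting 81 days from 1998-12-22 (when the loss occurs) gives a deadline of 1999-03-13; done 1999-01-17 — timely.
Step 2 — counting 62 days from 1999-01-17 (when first notice of loss is given) gives a deadline of 1999-03-20; done 1999-03-23 — 3 days late.

No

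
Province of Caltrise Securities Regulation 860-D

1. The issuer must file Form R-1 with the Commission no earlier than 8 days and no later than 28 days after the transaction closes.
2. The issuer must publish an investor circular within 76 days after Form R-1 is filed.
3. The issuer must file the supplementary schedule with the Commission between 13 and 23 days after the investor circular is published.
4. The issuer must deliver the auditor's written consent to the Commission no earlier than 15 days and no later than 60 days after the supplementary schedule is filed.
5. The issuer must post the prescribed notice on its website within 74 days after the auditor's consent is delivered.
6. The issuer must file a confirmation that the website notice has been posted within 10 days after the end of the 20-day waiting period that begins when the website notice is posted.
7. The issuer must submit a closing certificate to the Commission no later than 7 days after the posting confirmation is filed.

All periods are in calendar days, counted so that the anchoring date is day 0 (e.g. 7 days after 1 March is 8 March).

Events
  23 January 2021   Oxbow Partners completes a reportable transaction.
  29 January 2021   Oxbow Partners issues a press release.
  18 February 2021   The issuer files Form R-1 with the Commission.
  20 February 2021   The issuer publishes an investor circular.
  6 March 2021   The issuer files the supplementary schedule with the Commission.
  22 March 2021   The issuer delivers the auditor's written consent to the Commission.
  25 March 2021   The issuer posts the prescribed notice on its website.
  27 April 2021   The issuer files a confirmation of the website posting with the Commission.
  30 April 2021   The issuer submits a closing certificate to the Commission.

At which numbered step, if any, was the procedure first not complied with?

Step 1 — 8 and 28 days from 23 January 2021 (when the transaction closes) are 31 January 2021 and 20 February 2021 respectively; 18 February 2021 falls inside that range.
Step 2 — counting 76 days from 18 February 2021 (when Form R-1 is filed) gives a deadline of 5 May 2021; done 20 February 2021 — timely.
Step 3 — 13 and 23 days from 20 February 2021 (when the investor circular is published) are 5 March 2021 and 15 March 2021 respectively; 6 March 2021 falls inside that range.
Step 4 — 15 and 60 days from 6 March 2021 (when the supplementary schedule is filed) are 21 March 2021 and 5 May 2021 respectively; done 22 March 2021 — within the window.
Step 5 — counting 74 days from 22 March 2021 (when the auditor's consent is delivered) gives a deadline of 4 June 2021; 25 March 2021 is within that limit.
Step 6 — counting 10 days from 14 April 2021 (end of the 20-day waiting period, which began when the website notice is posted on 25 March 2021) gives a deadline of 24 April 2021; not done until 27 April 2021, 3 days after the deadline.

Step 6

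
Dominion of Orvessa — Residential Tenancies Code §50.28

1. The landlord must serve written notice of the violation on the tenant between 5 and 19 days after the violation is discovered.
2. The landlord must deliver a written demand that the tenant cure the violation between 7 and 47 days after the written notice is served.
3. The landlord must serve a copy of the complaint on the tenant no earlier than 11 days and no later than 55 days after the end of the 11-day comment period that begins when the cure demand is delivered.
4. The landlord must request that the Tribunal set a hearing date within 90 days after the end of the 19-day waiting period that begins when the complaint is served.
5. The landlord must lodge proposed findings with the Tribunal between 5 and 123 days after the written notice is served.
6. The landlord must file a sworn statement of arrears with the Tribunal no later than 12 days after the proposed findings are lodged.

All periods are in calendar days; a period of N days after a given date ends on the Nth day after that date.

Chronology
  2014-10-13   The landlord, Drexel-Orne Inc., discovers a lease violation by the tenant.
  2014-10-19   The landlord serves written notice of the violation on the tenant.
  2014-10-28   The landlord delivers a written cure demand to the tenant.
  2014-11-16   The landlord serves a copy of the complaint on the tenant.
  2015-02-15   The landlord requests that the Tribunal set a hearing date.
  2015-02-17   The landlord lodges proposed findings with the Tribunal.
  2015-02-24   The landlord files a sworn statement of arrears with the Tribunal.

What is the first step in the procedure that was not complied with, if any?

Step 1: the window is 5–19 days after 2014-10-13 (when the violation is discovered), so 2014-10-18 through 2014-11-01; done 2014-10-19 — within the window.
Step 2: the window is 7–47 days after 2014-10-19 (when the written notice is served), so 2014-10-26 through 2014-12-05; done 2014-10-28 — within the window.
Step 3: the window is 11–55 days after 2014-11-08 (end of the 11-day comment period, which began when the cure demand is delivered on 2014-10-28), so 2014-11-19 through 2015-01-02; done 2014-11-16 — 3 days before the window opened.
The procedure was therefore not followed at step 3.

Step 3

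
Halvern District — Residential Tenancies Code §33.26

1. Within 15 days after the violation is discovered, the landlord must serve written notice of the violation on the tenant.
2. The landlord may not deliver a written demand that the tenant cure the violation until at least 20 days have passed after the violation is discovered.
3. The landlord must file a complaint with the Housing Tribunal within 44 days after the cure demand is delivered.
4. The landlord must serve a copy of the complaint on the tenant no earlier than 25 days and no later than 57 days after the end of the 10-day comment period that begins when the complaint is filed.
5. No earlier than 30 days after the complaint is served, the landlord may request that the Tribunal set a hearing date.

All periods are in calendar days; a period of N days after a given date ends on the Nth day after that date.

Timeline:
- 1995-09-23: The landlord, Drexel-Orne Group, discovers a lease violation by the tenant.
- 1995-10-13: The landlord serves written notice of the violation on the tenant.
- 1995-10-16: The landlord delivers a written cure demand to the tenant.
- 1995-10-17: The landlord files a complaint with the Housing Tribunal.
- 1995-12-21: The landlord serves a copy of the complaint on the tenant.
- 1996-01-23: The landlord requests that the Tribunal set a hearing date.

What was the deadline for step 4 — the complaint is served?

The complaint is filed on 1995-10-17; the 10-day comment period therefore ends 1995-10-27, and step 4 runs from that date. The window is 25–57 days after 1995-10-27; it closes on 1995-12-23.

1995-12-23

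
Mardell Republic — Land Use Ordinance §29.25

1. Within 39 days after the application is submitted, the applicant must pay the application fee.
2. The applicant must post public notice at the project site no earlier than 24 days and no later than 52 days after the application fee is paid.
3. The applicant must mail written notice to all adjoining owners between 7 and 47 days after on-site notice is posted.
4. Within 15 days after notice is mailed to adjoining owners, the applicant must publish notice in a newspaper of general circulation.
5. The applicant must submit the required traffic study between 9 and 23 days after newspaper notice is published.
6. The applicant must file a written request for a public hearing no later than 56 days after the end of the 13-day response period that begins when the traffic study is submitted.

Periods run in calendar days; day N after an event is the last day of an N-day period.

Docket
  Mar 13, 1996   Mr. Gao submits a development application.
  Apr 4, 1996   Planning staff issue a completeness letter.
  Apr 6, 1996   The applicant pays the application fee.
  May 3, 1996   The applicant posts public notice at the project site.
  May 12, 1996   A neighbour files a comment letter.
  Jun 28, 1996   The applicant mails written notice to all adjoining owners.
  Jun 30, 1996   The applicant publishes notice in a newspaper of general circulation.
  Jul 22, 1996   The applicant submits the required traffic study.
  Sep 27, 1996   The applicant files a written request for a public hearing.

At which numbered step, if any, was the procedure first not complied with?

Step 3

Step 1: 39 days after Mar 13, 1996 (when the application is submitted) is Apr 21, 1996; completed Apr 6, 1996, before the deadline.
Step 2: the window is 24–52 days after Apr 6, 1996 (when the application fee is paid), so Apr 30, 1996 through May 28, 1996; May 3, 1996 falls inside that range.
Step 3: the window is 7–47 days after May 3, 1996 (when on-site notice is posted), so May 10, 1996 through Jun 19, 1996; Jun 28, 1996 is 9 days past the end of the window.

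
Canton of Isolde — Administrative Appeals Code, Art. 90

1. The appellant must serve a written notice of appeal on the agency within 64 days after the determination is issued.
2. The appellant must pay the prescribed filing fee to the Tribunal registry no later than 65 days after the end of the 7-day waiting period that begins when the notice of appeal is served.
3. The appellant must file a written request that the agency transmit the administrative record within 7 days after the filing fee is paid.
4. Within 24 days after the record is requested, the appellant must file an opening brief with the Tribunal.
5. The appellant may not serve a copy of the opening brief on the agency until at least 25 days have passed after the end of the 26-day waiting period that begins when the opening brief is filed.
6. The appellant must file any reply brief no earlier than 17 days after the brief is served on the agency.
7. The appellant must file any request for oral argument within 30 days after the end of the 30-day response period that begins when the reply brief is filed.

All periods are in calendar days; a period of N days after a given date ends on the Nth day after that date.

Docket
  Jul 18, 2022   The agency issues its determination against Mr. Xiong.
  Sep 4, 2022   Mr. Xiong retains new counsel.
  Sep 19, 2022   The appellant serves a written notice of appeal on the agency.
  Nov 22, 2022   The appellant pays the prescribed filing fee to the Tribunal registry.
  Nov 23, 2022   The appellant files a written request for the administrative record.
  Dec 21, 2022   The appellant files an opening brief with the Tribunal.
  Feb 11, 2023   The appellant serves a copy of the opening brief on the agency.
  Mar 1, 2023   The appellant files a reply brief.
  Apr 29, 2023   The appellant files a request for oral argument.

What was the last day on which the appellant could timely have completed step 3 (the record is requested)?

Step 3 runs from Nov 22, 2022, when the filing fee is paid. 7 days after Nov 22, 2022 is Nov 29, 2022.

Nov 29, 2022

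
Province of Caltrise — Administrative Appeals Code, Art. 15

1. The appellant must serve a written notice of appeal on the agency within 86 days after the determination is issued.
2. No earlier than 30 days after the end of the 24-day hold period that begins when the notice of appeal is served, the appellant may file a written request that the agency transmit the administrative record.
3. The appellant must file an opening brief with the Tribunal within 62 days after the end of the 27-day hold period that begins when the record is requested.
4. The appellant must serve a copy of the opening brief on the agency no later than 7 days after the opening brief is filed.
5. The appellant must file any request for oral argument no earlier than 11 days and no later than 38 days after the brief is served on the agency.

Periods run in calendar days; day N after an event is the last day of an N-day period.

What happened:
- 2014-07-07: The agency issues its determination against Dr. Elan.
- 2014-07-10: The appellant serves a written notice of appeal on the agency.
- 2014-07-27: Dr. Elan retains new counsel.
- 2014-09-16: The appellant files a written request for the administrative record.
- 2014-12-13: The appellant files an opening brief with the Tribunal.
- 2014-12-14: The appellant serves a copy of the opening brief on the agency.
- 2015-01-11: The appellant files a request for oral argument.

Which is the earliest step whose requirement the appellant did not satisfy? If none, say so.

Step 1: 86 days after 2014-07-07 (when the determination is issued) is 2014-10-01; completed 2014-07-10, before the deadline.
Step 2: the earliest permitted date is 30 days after 2014-08-03 (end of the 24-day hold period, which began when the notice of appeal is served on 2014-07-10), i.e. 2014-09-02; done 2014-09-16 — permitted.
Step 3: 62 days after 2014-10-13 (end of the 27-day hold period, which began when the record is requested on 2014-09-16) is 2014-12-14; completed 2014-12-13, before the deadline.
Step 4: 7 days after 2014-12-13 (when the opening brief is filed) is 2014-12-20; completed 2014-12-14, before the deadline.
Step 5: the window is 11–38 days after 2014-12-14 (when the brief is served on the agency), so 2014-12-25 through 2015-01-21; done 2015-01-11, which is between those dates.

None — every step was satisfied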